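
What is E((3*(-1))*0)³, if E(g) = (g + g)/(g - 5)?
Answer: 0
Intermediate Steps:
E(g) = 2*g/(-5 + g) (E(g) = (2*g)/(-5 + g) = 2*g/(-5 + g))
E((3*(-1))*0)³ = (2*((3*(-1))*0)/(-5 + (3*(-1))*0))³ = (2*(-3*0)/(-5 - 3*0))³ = (2*0/(-5 + 0))³ = (2*0/(-5))³ = (2*0*(-⅕))³ = 0³ = 0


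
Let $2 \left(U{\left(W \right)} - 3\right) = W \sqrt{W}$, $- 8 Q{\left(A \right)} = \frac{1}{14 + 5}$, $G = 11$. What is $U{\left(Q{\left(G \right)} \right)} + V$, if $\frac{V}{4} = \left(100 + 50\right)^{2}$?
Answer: $90003 - \frac{i \sqrt{38}}{23104} \approx 90003.0 - 0.00026681 i$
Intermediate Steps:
$V = 90000$ ($V = 4 \left(100 + 50\right)^{2} = 4 \cdot 150^{2} = 4 \cdot 22500 = 90000$)
$Q{\left(A \right)} = - \frac{1}{152}$ ($Q{\left(A \right)} = - \frac{1}{8 \left(14 + 5\right)} = - \frac{1}{8 \cdot 19} = \left(- \frac{1}{8}\right) \frac{1}{19} = - \frac{1}{152}$)
$U{\left(W \right)} = 3 + \frac{W^{\frac{3}{2}}}{2}$ ($U{\left(W \right)} = 3 + \frac{W \sqrt{W}}{2} = 3 + \frac{W^{\frac{3}{2}}}{2}$)
$U{\left(Q{\left(G \right)} \right)} + V = \left(3 + \frac{\left(- \frac{1}{152}\right)^{\frac{3}{2}}}{2}\right) + 90000 = \left(3 + \frac{\left(- \frac{1}{11552}\right) i \sqrt{38}}{2}\right) + 90000 = \left(3 - \frac{i \sqrt{38}}{23104}\right) + 90000 = 90003 - \frac{i \sqrt{38}}{23104}$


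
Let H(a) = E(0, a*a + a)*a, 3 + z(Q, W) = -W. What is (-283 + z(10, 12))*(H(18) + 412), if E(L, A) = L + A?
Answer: -1957264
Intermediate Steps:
E(L, A) = A + L
z(Q, W) = -3 - W
H(a) = a*(a + a²) (H(a) = ((a*a + a) + 0)*a = ((a² + a) + 0)*a = ((a + a²) + 0)*a = (a + a²)*a = a*(a + a²))
(-283 + z(10, 12))*(H(18) + 412) = (-283 + (-3 - 1*12))*(18²*(1 + 18) + 412) = (-283 + (-3 - 12))*(324*19 + 412) = (-283 - 15)*(6156 + 412) = -298*6568 = -1957264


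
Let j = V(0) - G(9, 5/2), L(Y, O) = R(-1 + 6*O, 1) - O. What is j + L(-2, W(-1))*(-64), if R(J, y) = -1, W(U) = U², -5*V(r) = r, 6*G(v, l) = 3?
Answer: 255/2 ≈ 127.50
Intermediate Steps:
G(v, l) = ½ (G(v, l) = (⅙)*3 = ½)
V(r) = -r/5
L(Y, O) = -1 - O
j = -½ (j = -⅕*0 - 1*½ = 0 - ½ = -½ ≈ -0.50000)
j + L(-2, W(-1))*(-64) = -½ + (-1 - 1*(-1)²)*(-64) = -½ + (-1 - 1*1)*(-64) = -½ + (-1 - 1)*(-64) = -½ - 2*(-64) = -½ + 128 = 255/2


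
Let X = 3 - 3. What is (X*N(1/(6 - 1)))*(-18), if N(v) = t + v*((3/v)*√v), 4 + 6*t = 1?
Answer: 0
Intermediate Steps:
t = -½ (t = -⅔ + (⅙)*1 = -⅔ + ⅙ = -½ ≈ -0.50000)
X = 0
N(v) = -½ + 3*√v (N(v) = -½ + v*((3/v)*√v) = -½ + v*(3/√v) = -½ + 3*√v)
(X*N(1/(6 - 1)))*(-18) = (0*(-½ + 3*√(1/(6 - 1))))*(-18) = (0*(-½ + 3*√(1/5)))*(-18) = (0*(-½ + 3*√(⅕)))*(-18) = (0*(-½ + 3*(√5/5)))*(-18) = (0*(-½ + 3*√5/5))*(-18) = 0*(-18) = 0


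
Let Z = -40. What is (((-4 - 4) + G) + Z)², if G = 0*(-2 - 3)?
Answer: 2304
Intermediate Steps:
G = 0 (G = 0*(-5) = 0)
(((-4 - 4) + G) + Z)² = (((-4 - 4) + 0) - 40)² = ((-8 + 0) - 40)² = (-8 - 40)² = (-48)² = 2304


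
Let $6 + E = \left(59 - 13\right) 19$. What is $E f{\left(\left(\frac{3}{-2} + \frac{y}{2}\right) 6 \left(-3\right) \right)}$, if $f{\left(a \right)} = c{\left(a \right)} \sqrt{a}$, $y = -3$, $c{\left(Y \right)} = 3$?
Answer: $7812 \sqrt{6} \approx 19135.0$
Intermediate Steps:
$f{\left(a \right)} = 3 \sqrt{a}$
$E = 868$ ($E = -6 + \left(59 - 13\right) 19 = -6 + 46 \cdot 19 = -6 + 874 = 868$)
$E f{\left(\left(\frac{3}{-2} + \frac{y}{2}\right) 6 \left(-3\right) \right)} = 868 \cdot 3 \sqrt{\left(\frac{3}{-2} - \frac{3}{2}\right) 6 \left(-3\right)} = 868 \cdot 3 \sqrt{\left(3 \left(- \frac{1}{2}\right) - \frac{3}{2}\right) 6 \left(-3\right)} = 868 \cdot 3 \sqrt{\left(- \frac{3}{2} - \frac{3}{2}\right) 6 \left(-3\right)} = 868 \cdot 3 \sqrt{\left(-3\right) 6 \left(-3\right)} = 868 \cdot 3 \sqrt{\left(-18\right) \left(-3\right)} = 868 \cdot 3 \sqrt{54} = 868 \cdot 3 \cdot 3 \sqrt{6} = 868 \cdot 9 \sqrt{6} = 7812 \sqrt{6}$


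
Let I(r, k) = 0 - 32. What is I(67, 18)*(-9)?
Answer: 288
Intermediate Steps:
I(r, k) = -32
I(67, 18)*(-9) = -32*(-9) = 288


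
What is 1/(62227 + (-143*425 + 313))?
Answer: 1/1765 ≈ 0.00056657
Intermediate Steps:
1/(62227 + (-143*425 + 313)) = 1/(62227 + (-60775 + 313)) = 1/(62227 - 60462) = 1/1765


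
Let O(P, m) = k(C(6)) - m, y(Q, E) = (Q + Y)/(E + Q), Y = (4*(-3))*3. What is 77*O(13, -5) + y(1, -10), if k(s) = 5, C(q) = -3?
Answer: 6965/9 ≈ 773.89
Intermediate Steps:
Y = -36 (Y = -12*3 = -36)
y(Q, E) = (-36 + Q)/(E + Q) (y(Q, E) = (Q - 36)/(E + Q) = (-36 + Q)/(E + Q))
O(P, m) = 5 - m
77*O(13, -5) + y(1, -10) = 77*(5 - 1*(-5)) + (-36 + 1)/(-10 + 1) = 77*(5 + 5) - 35/(-9) = 77*10 - ⅑*(-35) = 770 + 35/9 = 6965/9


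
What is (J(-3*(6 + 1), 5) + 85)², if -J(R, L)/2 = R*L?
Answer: 87025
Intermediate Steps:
J(R, L) = -2*L*R (J(R, L) = -2*R*L = -2*L*R)
(J(-3*(6 + 1), 5) + 85)² = (-2*5*(-3*(6 + 1)) + 85)² = (-2*5*(-3*7) + 85)² = (-2*5*(-21) + 85)² = (210 + 85)² = 295² = 87025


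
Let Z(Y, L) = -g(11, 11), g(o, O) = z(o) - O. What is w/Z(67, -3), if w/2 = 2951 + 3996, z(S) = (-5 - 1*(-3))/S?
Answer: 152834/123 ≈ 1242.6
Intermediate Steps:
z(S) = -2/S (z(S) = (-5 + 3)/S = -2/S)
g(o, O) = -O - 2/o (g(o, O) = -2/o - O = -O - 2/o)
Z(Y, L) = 123/11 (Z(Y, L) = -(-1*11 - 2/11) = -(-11 - 2*1/11) = -(-11 - 2/11) = -1*(-123/11) = 123/11)
w = 13894 (w = 2*(2951 + 3996) = 2*6947 = 13894)
w/Z(67, -3) = 13894/(123/11) = 13894*(11/123) = 152834/123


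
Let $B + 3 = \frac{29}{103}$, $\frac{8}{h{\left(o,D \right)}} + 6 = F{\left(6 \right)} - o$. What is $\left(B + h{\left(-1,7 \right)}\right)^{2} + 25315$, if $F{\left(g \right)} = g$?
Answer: $\frac{268862771}{10609} \approx 25343.0$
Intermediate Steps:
$h{\left(o,D \right)} = - \frac{8}{o}$ ($h{\left(o,D \right)} = \frac{8}{-6 - \left(-6 + o\right)} = \frac{8}{\left(-1\right) o} = 8 \left(- \frac{1}{o}\right) = - \frac{8}{o}$)
$B = - \frac{280}{103}$ ($B = -3 + \frac{29}{103} = - \frac{280}{103} \approx -2.7184$)
$\left(B + h{\left(-1,7 \right)}\right)^{2} + 25315 = \left(- \frac{280}{103} - \frac{8}{-1}\right)^{2} + 25315 = \left(- \frac{280}{103} - -8\right)^{2} + 25315 = \left(- \frac{280}{103} + 8\right)^{2} + 25315 = \left(\frac{544}{103}\right)^{2} + 25315 = \frac{295936}{10609} + 25315 = \frac{268862771}{10609}$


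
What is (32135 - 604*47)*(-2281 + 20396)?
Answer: 67876905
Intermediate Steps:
(32135 - 604*47)*(-2281 + 20396) = (32135 - 28388)*18115 = 3747*18115 = 67876905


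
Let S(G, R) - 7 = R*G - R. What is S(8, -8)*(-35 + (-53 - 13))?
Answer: 4949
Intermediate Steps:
S(G, R) = 7 - R + G*R (S(G, R) = 7 + (R*G - R) = 7 + (G*R - R) = 7 + (-R + G*R) = 7 - R + G*R)
S(8, -8)*(-35 + (-53 - 13)) = (7 - 1*(-8) + 8*(-8))*(-35 + (-53 - 13)) = (7 + 8 - 64)*(-35 - 66) = -49*(-101) = 4949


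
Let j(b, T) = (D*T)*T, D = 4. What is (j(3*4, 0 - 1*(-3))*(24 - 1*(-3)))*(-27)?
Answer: -26244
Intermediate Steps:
j(b, T) = 4*T**2 (j(b, T) = (4*T)*T = 4*T**2)
(j(3*4, 0 - 1*(-3))*(24 - 1*(-3)))*(-27) = ((4*(0 - 1*(-3))**2)*(24 - 1*(-3)))*(-27) = ((4*(0 + 3)**2)*(24 + 3))*(-27) = ((4*3**2)*27)*(-27) = ((4*9)*27)*(-27) = (36*27)*(-27) = 972*(-27) = -26244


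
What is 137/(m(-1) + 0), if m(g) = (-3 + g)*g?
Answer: 137/4 ≈ 34.250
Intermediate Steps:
m(g) = g*(-3 + g)
137/(m(-1) + 0) = 137/(-(-3 - 1) + 0) = 137/(-1*(-4) + 0) = 137/(4 + 0) = 137/4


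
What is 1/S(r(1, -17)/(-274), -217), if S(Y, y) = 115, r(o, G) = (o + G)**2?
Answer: 1/115 ≈ 0.0086956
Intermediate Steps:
r(o, G) = (G + o)**2
1/S(r(1, -17)/(-274), -217) = 1/115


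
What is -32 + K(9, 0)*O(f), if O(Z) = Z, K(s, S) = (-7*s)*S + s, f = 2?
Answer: -14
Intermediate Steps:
K(s, S) = s - 7*S*s (K(s, S) = -7*S*s + s = s - 7*S*s)
-32 + K(9, 0)*O(f) = -32 + (9*(1 - 7*0))*2 = -32 + (9*(1 + 0))*2 = -32 + (9*1)*2 = -32 + 9*2 = -32 + 18 = -14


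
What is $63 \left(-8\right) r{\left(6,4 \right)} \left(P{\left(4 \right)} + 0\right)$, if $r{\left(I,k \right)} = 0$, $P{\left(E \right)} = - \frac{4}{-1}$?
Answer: $0$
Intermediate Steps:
$P{\left(E \right)} = 4$ ($P{\left(E \right)} = \left(-4\right) \left(-1\right) = 4$)
$63 \left(-8\right) r{\left(6,4 \right)} \left(P{\left(4 \right)} + 0\right) = 63 \left(-8\right) 0 \left(4 + 0\right) = - 504 \cdot 0 \cdot 4 = \left(-504\right) 0 = 0$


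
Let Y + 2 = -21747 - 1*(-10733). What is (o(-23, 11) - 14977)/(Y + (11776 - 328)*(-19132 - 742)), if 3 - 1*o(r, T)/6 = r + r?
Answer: 14683/227528568 ≈ 6.4533e-5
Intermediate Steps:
o(r, T) = 18 - 12*r (o(r, T) = 18 - 6*(r + r) = 18 - 12*r)
Y = -11016 (Y = -2 + (-21747 - 1*(-10733)) = -2 + (-21747 + 10733) = -2 - 11014 = -11016)
(o(-23, 11) - 14977)/(Y + (11776 - 328)*(-19132 - 742)) = ((18 - 12*(-23)) - 14977)/(-11016 + (11776 - 328)*(-19132 - 742)) = ((18 + 276) - 14977)/(-11016 + 11448*(-19874)) = (294 - 14977)/(-11016 - 227517552) = -14683/(-227528568) = -14683*(-1/227528568) = 14683/227528568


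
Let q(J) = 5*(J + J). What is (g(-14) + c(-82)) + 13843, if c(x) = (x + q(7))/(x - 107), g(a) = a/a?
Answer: 872176/63 ≈ 13844.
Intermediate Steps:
q(J) = 10*J (q(J) = 5*(2*J) = 10*J)
g(a) = 1
c(x) = (70 + x)/(-107 + x) (c(x) = (x + 10*7)/(x - 107) = (x + 70)/(-107 + x) = (70 + x)/(-107 + x))
(g(-14) + c(-82)) + 13843 = (1 + (70 - 82)/(-107 - 82)) + 13843 = (1 - 12/(-189)) + 13843 = (1 - 1/189*(-12)) + 13843 = (1 + 4/63) + 13843 = 67/63 + 13843 = 872176/63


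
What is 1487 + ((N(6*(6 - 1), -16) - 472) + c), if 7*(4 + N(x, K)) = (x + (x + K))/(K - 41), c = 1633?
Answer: 1054912/399 ≈ 2643.9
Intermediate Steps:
N(x, K) = -4 + (K + 2*x)/(7*(-41 + K)) (N(x, K) = -4 + ((x + (x + K))/(K - 41))/7 = -4 + ((x + (K + x))/(-41 + K))/7 = -4 + ((K + 2*x)/(-41 + K))/7 = -4 + (K + 2*x)/(7*(-41 + K)))
1487 + ((N(6*(6 - 1), -16) - 472) + c) = 1487 + (((1148 - 27*(-16) + 2*(6*(6 - 1)))/(7*(-41 - 16)) - 472) + 1633) = 1487 + (((1/7)*(1148 + 432 + 2*(6*5))/(-57) - 472) + 1633) = 1487 + (((1/7)*(-1/57)*(1148 + 432 + 2*30) - 472) + 1633) = 1487 + (((1/7)*(-1/57)*(1148 + 432 + 60) - 472) + 1633) = 1487 + (((1/7)*(-1/57)*1640 - 472) + 1633) = 1487 + ((-1640/399 - 472) + 1633) = 1487 + (-189968/399 + 1633) = 1487 + 461599/399 = 1054912/399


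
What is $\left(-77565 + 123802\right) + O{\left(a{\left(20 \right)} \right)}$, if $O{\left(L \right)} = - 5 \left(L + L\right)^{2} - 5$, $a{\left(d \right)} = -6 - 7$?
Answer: $42852$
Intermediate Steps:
$a{\left(d \right)} = -13$ ($a{\left(d \right)} = -6 - 7 = -13$)
$O{\left(L \right)} = -5 - 20 L^{2}$ ($O{\left(L \right)} = - 5 \left(2 L\right)^{2} - 5 = - 5 \cdot 4 L^{2} - 5 = - 20 L^{2} - 5 = -5 - 20 L^{2}$)
$\left(-77565 + 123802\right) + O{\left(a{\left(20 \right)} \right)} = \left(-77565 + 123802\right) - \left(5 + 20 \left(-13\right)^{2}\right) = 46237 - 3385 = 42852$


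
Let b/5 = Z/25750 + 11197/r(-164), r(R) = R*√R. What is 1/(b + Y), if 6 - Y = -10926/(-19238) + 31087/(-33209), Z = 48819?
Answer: 47295566108946274700030509021600/2870171670988302443015753954259561 - 12424285965530031472054060325000*I*√41/2870171670988302443015753954259561 ≈ 0.016478 - 0.027718*I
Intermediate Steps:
Y = 2034229312/319437371 (Y = 6 - (-10926/(-19238) + 31087/(-33209)) = 6 - (-10926*(-1/19238) + 31087*(-1/33209)) = 6 - (5463/9619 - 31087/33209) = 6 - 1*(-117605086/319437371) = 6 + 117605086/319437371 = 2034229312/319437371 ≈ 6.3682)
r(R) = R^(3/2)
b = 48819/5150 + 55985*I*√41/13448 (b = 5*(48819/25750 + 11197/((-164)^(3/2))) = 5*(48819*(1/25750) + 11197/((-328*I*√41))) = 5*(48819/25750 + 11197*(I*√41/13448)) = 5*(48819/25750 + 11197*I*√41/13448) = 48819/5150 + 55985*I*√41/13448 ≈ 9.4794 + 26.657*I)
1/(b + Y) = 1/((48819/5150 + 55985*I*√41/13448) + 2034229312/319437371) = 1/(26070893971649/1645102460650 + 55985*I*√41/13448)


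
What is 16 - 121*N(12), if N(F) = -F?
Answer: 1468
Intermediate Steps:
16 - 121*N(12) = 16 - (-121)*12 = 16 - 121*(-12) = 16 + 1452 = 1468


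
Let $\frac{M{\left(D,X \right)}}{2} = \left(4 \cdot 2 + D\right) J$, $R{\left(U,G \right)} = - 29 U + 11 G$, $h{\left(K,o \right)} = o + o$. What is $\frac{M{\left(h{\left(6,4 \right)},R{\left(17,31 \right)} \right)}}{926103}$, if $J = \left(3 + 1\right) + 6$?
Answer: $\frac{320}{926103} \approx 0.00034553$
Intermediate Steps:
$J = 10$ ($J = 4 + 6 = 10$)
$h{\left(K,o \right)} = 2 o$
$M{\left(D,X \right)} = 160 + 20 D$ ($M{\left(D,X \right)} = 2 \left(4 \cdot 2 + D\right) 10 = 2 \left(8 + D\right) 10 = 2 \left(80 + 10 D\right) = 160 + 20 D$)
$\frac{M{\left(h{\left(6,4 \right)},R{\left(17,31 \right)} \right)}}{926103} = \frac{160 + 20 \cdot 2 \cdot 4}{926103} = \left(160 + 20 \cdot 8\right) \frac{1}{926103} = \left(160 + 160\right) \frac{1}{926103} = 320 \cdot \frac{1}{926103} = \frac{320}{926103}$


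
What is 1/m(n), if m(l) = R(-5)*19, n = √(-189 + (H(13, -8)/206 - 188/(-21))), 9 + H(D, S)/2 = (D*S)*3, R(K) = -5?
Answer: -1/95 ≈ -0.010526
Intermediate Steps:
H(D, S) = -18 + 6*D*S (H(D, S) = -18 + 2*((D*S)*3) = -18 + 2*(3*D*S) = -18 + 6*D*S)
n = 2*I*√214236498/2163 (n = √(-189 + ((-18 + 6*13*(-8))/206 - 188/(-21))) = √(-189 + ((-18 - 624)*(1/206) - 188*(-1/21))) = √(-189 + (-642*1/206 + 188/21)) = √(-189 + (-321/103 + 188/21)) = √(-189 + 12623/2163) = √(-396184/2163) = 2*I*√214236498/2163 ≈ 13.534*I)
m(l) = -95 (m(l) = -5*19 = -95)
1/m(n) = 1/(-95) = -1/95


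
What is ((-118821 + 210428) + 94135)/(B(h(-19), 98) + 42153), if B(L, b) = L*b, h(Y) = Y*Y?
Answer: 185742/77531 ≈ 2.3957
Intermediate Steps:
h(Y) = Y**2
((-118821 + 210428) + 94135)/(B(h(-19), 98) + 42153) = ((-118821 + 210428) + 94135)/((-19)**2*98 + 42153) = (91607 + 94135)/(361*98 + 42153) = 185742/(35378 + 42153) = 185742/77531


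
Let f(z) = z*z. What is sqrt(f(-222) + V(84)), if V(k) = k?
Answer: 22*sqrt(102) ≈ 222.19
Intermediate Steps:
f(z) = z**2
sqrt(f(-222) + V(84)) = sqrt((-222)**2 + 84) = sqrt(49284 + 84) = sqrt(49368) = 22*sqrt(102)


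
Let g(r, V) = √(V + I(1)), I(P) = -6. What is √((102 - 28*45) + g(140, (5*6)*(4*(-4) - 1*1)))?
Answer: √(-1158 + 2*I*√129) ≈ 0.3337 + 34.031*I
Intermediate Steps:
g(r, V) = √(-6 + V) (g(r, V) = √(V - 6) = √(-6 + V))
√((102 - 28*45) + g(140, (5*6)*(4*(-4) - 1*1))) = √((102 - 28*45) + √(-6 + (5*6)*(4*(-4) - 1*1))) = √((102 - 1260) + √(-6 + 30*(-16 - 1))) = √(-1158 + √(-6 + 30*(-17))) = √(-1158 + √(-6 - 510)) = √(-1158 + √(-516)) = √(-1158 + 2*I*√129)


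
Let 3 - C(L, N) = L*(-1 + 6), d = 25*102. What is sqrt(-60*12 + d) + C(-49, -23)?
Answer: 248 + sqrt(1830) ≈ 290.78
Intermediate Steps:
d = 2550
C(L, N) = 3 - 5*L (C(L, N) = 3 - L*(-1 + 6) = 3 - L*5 = 3 - 5*L)
sqrt(-60*12 + d) + C(-49, -23) = sqrt(-60*12 + 2550) + (3 - 5*(-49)) = sqrt(-720 + 2550) + (3 + 245) = sqrt(1830) + 248 = 248 + sqrt(1830)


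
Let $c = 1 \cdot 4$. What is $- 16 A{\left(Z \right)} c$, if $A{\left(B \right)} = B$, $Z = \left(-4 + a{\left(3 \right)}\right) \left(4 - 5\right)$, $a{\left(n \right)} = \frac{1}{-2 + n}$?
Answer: $-192$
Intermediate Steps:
$c = 4$
$Z = 3$ ($Z = \left(-4 + \frac{1}{-2 + 3}\right) \left(4 - 5\right) = \left(-4 + 1^{-1}\right) \left(-1\right) = \left(-4 + 1\right) \left(-1\right) = \left(-3\right) \left(-1\right) = 3$)
$- 16 A{\left(Z \right)} c = \left(-16\right) 3 \cdot 4 = \left(-48\right) 4 = -192$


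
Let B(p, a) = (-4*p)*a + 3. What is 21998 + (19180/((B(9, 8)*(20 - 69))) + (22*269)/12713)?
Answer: 111593897032/5072487 ≈ 22000.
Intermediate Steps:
B(p, a) = 3 - 4*a*p (B(p, a) = -4*a*p + 3 = 3 - 4*a*p)
21998 + (19180/((B(9, 8)*(20 - 69))) + (22*269)/12713) = 21998 + (19180/(((3 - 4*8*9)*(20 - 69))) + (22*269)/12713) = 21998 + (19180/(((3 - 288)*(-49))) + 5918*(1/12713)) = 21998 + (19180/((-285*(-49))) + 5918/12713) = 21998 + (19180/13965 + 5918/12713) = 21998 + (19180*(1/13965) + 5918/12713) = 21998 + (548/399 + 5918/12713) = 21998 + 9328006/5072487 = 111593897032/5072487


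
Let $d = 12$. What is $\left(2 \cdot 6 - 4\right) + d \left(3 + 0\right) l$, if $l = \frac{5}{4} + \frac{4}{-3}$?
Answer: $5$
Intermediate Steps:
$l = - \frac{1}{12}$ ($l = 5 \cdot \frac{1}{4} + 4 \left(- \frac{1}{3}\right) = \frac{5}{4} - \frac{4}{3} = - \frac{1}{12} \approx -0.083333$)
$\left(2 \cdot 6 - 4\right) + d \left(3 + 0\right) l = \left(2 \cdot 6 - 4\right) + 12 \left(3 + 0\right) \left(- \frac{1}{12}\right) = \left(12 - 4\right) + 12 \cdot 3 \left(- \frac{1}{12}\right) = 8 + 12 \left(- \frac{1}{4}\right) = 8 - 3 = 5$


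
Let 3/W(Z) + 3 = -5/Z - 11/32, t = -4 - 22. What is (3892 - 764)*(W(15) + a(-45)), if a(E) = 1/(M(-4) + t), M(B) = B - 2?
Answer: -3741479/1412 ≈ -2649.8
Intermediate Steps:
M(B) = -2 + B
t = -26
W(Z) = 3/(-107/32 - 5/Z) (W(Z) = 3/(-3 + (-5/Z - 11/32)) = 3/(-3 + (-11/32 - 5/Z)) = 3/(-107/32 - 5/Z))
a(E) = -1/32 (a(E) = 1/((-2 - 4) - 26) = 1/(-6 - 26) = 1/(-32) = -1/32)
(3892 - 764)*(W(15) + a(-45)) = (3892 - 764)*(-96*15/(160 + 107*15) - 1/32) = 3128*(-96*15/(160 + 1605) - 1/32) = 3128*(-96*15/1765 - 1/32) = 3128*(-96*15*1/1765 - 1/32) = 3128*(-288/353 - 1/32) = 3128*(-9569/11296) = -3741479/1412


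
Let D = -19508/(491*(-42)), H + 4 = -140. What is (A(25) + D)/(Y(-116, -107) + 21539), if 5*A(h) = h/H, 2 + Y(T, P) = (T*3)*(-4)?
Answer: 451007/11348204112 ≈ 3.9743e-5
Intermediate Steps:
H = -144 (H = -4 - 140 = -144)
D = 9754/10311 (D = -19508/(-20622) = -19508*(-1/20622) = 9754/10311 ≈ 0.94598)
Y(T, P) = -2 - 12*T (Y(T, P) = -2 + (T*3)*(-4) = -2 + (3*T)*(-4) = -2 - 12*T)
A(h) = -h/720 (A(h) = (h/(-144))/5 = (h*(-1/144))/5 = (-h/144)/5 = -h/720)
(A(25) + D)/(Y(-116, -107) + 21539) = (-1/720*25 + 9754/10311)/((-2 - 12*(-116)) + 21539) = (-5/144 + 9754/10311)/((-2 + 1392) + 21539) = 451007/(494928*(1390 + 21539)) = (451007/494928)/22929 = (451007/494928)*(1/22929) = 451007/11348204112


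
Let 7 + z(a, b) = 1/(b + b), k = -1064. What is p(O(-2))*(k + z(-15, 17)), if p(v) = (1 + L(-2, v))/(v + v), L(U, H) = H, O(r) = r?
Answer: -36413/136 ≈ -267.74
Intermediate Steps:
z(a, b) = -7 + 1/(2*b) (z(a, b) = -7 + 1/(b + b) = -7 + 1/(2*b))
p(v) = (1 + v)/(2*v) (p(v) = (1 + v)/(v + v) = (1 + v)/((2*v)) = (1 + v)*(1/(2*v)) = (1 + v)/(2*v))
p(O(-2))*(k + z(-15, 17)) = ((½)*(1 - 2)/(-2))*(-1064 + (-7 + (½)/17)) = ((½)*(-½)*(-1))*(-1064 + (-7 + (½)*(1/17))) = (-1064 + (-7 + 1/34))/4 = (-1064 - 237/34)/4 = (¼)*(-36413/34) = -36413/136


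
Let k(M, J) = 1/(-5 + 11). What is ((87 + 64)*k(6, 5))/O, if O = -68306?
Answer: -151/409836 ≈ -0.00036844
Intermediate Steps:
k(M, J) = ⅙ (k(M, J) = 1/6 = ⅙)
((87 + 64)*k(6, 5))/O = ((87 + 64)*(⅙))/(-68306) = (151*(⅙))*(-1/68306) = (151/6)*(-1/68306) = -151/409836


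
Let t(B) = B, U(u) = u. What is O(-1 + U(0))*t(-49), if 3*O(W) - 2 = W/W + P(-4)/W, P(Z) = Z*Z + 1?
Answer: 686/3 ≈ 228.67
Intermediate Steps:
P(Z) = 1 + Z**2 (P(Z) = Z**2 + 1 = 1 + Z**2)
O(W) = 1 + 17/(3*W) (O(W) = 2/3 + (W/W + (1 + (-4)**2)/W)/3 = 2/3 + (1 + (1 + 16)/W)/3 = 2/3 + (1 + 17/W)/3 = 2/3 + (1/3 + 17/(3*W)) = 1 + 17/(3*W))
O(-1 + U(0))*t(-49) = ((17/3 + (-1 + 0))/(-1 + 0))*(-49) = ((17/3 - 1)/(-1))*(-49) = -1*14/3*(-49) = -14/3*(-49) = 686/3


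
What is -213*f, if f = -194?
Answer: 41322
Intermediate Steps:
-213*f = -213*(-194) = 41322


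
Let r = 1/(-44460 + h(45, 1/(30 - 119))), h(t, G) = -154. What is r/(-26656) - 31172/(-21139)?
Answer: 37070702019987/25139149542976 ≈ 1.4746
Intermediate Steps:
r = -1/44614 (r = 1/(-44460 - 154) = 1/(-44614) = -1/44614 ≈ -2.2414e-5)
r/(-26656) - 31172/(-21139) = -1/44614/(-26656) - 31172/(-21139) = -1/44614*(-1/26656) - 31172*(-1/21139) = 1/1189230784 + 31172/21139 = 37070702019987/25139149542976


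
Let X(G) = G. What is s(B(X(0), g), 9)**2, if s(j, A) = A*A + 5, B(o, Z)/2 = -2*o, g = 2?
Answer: 7396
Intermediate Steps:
B(o, Z) = -4*o (B(o, Z) = 2*(-2*o) = -4*o)
s(j, A) = 5 + A**2 (s(j, A) = A**2 + 5 = 5 + A**2)
s(B(X(0), g), 9)**2 = (5 + 9**2)**2 = (5 + 81)**2 = 86**2 = 7396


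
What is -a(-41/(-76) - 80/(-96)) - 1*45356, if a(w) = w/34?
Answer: -351600025/7752 ≈ -45356.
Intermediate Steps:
a(w) = w/34 (a(w) = w*(1/34) = w/34)
-a(-41/(-76) - 80/(-96)) - 1*45356 = -(-41/(-76) - 80/(-96))/34 - 1*45356 = -(-41*(-1/76) - 80*(-1/96))/34 - 45356 = -(41/76 + ⅚)/34 - 45356 = -313/(34*228) - 45356 = -1*313/7752 - 45356 = -313/7752 - 45356 = -351600025/7752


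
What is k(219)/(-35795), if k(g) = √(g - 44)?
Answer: -√7/7159 ≈ -0.00036957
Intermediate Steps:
k(g) = √(-44 + g)
k(219)/(-35795) = √(-44 + 219)/(-35795) = √175*(-1/35795) = (5*√7)*(-1/35795) = -√7/7159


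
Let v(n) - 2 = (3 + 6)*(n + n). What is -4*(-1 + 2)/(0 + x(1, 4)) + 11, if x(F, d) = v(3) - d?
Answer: 142/13 ≈ 10.923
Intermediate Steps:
v(n) = 2 + 18*n (v(n) = 2 + (3 + 6)*(n + n) = 2 + 9*(2*n) = 2 + 18*n)
x(F, d) = 56 - d (x(F, d) = (2 + 18*3) - d = (2 + 54) - d = 56 - d)
-4*(-1 + 2)/(0 + x(1, 4)) + 11 = -4*(-1 + 2)/(0 + (56 - 1*4)) + 11 = -4/(0 + (56 - 4)) + 11 = -4/(0 + 52) + 11 = -4/52 + 11 = -4*1/52 + 11 = -1/13 + 11 = 142/13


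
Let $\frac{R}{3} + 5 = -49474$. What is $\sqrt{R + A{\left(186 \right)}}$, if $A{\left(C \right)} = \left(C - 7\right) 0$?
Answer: $3 i \sqrt{16493} \approx 385.28 i$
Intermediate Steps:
$R = -148437$ ($R = -15 + 3 \left(-49474\right) = -15 - 148422 = -148437$)
$A{\left(C \right)} = 0$ ($A{\left(C \right)} = \left(-7 + C\right) 0 = 0$)
$\sqrt{R + A{\left(186 \right)}} = \sqrt{-148437 + 0} = \sqrt{-148437} = 3 i \sqrt{16493}$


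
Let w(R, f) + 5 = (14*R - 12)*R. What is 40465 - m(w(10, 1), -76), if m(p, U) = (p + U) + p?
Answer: 37991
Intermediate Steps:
w(R, f) = -5 + R*(-12 + 14*R) (w(R, f) = -5 + (14*R - 12)*R = -5 + (-12 + 14*R)*R = -5 + R*(-12 + 14*R))
m(p, U) = U + 2*p (m(p, U) = (U + p) + p = U + 2*p)
40465 - m(w(10, 1), -76) = 40465 - (-76 + 2*(-5 - 12*10 + 14*10²)) = 40465 - (-76 + 2*(-5 - 120 + 14*100)) = 40465 - (-76 + 2*(-5 - 120 + 1400)) = 40465 - (-76 + 2*1275) = 40465 - (-76 + 2550) = 40465 - 1*2474 = 40465 - 2474 = 37991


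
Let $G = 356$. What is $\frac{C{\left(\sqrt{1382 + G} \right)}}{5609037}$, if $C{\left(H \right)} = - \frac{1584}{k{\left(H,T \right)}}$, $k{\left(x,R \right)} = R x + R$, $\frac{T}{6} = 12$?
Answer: $\frac{22}{9742897269} - \frac{22 \sqrt{1738}}{9742897269} \approx -9.1879 \cdot 10^{-8}$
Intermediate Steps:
$T = 72$ ($T = 6 \cdot 12 = 72$)
$k{\left(x,R \right)} = R + R x$
$C{\left(H \right)} = - \frac{1584}{72 + 72 H}$ ($C{\left(H \right)} = - \frac{1584}{72 \left(1 + H\right)} = - \frac{1584}{72 + 72 H}$)
$\frac{C{\left(\sqrt{1382 + G} \right)}}{5609037} = \frac{\left(-22\right) \frac{1}{1 + \sqrt{1382 + 356}}}{5609037} = - \frac{22}{1 + \sqrt{1738}} \cdot \frac{1}{5609037} = - \frac{22}{5609037 \left(1 + \sqrt{1738}\right)}$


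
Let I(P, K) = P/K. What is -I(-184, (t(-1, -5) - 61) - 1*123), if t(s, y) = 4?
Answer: -46/45 ≈ -1.0222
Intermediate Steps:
-I(-184, (t(-1, -5) - 61) - 1*123) = -(-184)/((4 - 61) - 1*123) = -(-184)/(-57 - 123) = -(-184)/(-180) = -(-184)*(-1)/180 = -1*46/45 = -46/45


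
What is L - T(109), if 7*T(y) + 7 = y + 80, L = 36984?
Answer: 36958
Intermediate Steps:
T(y) = 73/7 + y/7 (T(y) = -1 + (y + 80)/7 = -1 + (80 + y)/7 = -1 + (80/7 + y/7) = 73/7 + y/7)
L - T(109) = 36984 - (73/7 + (1/7)*109) = 36984 - (73/7 + 109/7) = 36984 - 1*26 = 36984 - 26 = 36958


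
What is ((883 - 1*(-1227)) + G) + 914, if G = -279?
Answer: 2745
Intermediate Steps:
((883 - 1*(-1227)) + G) + 914 = ((883 - 1*(-1227)) - 279) + 914 = ((883 + 1227) - 279) + 914 = (2110 - 279) + 914 = 1831 + 914 = 2745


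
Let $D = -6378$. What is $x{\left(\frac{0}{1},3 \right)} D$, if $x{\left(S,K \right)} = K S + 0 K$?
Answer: $0$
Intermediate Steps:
$x{\left(S,K \right)} = K S$ ($x{\left(S,K \right)} = K S + 0 = K S$)
$x{\left(\frac{0}{1},3 \right)} D = 3 \cdot \frac{0}{1} \left(-6378\right) = 3 \cdot 0 \cdot 1 \left(-6378\right) = 3 \cdot 0 \left(-6378\right) = 0 \left(-6378\right) = 0$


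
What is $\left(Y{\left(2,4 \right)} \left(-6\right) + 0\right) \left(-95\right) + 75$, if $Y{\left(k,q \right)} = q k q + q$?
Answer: $20595$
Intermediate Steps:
$Y{\left(k,q \right)} = q + k q^{2}$ ($Y{\left(k,q \right)} = k q q + q = k q^{2} + q = q + k q^{2}$)
$\left(Y{\left(2,4 \right)} \left(-6\right) + 0\right) \left(-95\right) + 75 = \left(4 \left(1 + 2 \cdot 4\right) \left(-6\right) + 0\right) \left(-95\right) + 75 = \left(4 \left(1 + 8\right) \left(-6\right) + 0\right) \left(-95\right) + 75 = \left(4 \cdot 9 \left(-6\right) + 0\right) \left(-95\right) + 75 = \left(36 \left(-6\right) + 0\right) \left(-95\right) + 75 = \left(-216 + 0\right) \left(-95\right) + 75 = \left(-216\right) \left(-95\right) + 75 = 20520 + 75 = 20595$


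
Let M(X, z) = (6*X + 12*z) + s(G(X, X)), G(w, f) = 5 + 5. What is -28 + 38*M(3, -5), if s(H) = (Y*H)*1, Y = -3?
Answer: -2764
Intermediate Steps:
G(w, f) = 10
s(H) = -3*H (s(H) = -3*H*1 = -3*H)
M(X, z) = -30 + 6*X + 12*z (M(X, z) = (6*X + 12*z) - 3*10 = (6*X + 12*z) - 30 = -30 + 6*X + 12*z)
-28 + 38*M(3, -5) = -28 + 38*(-30 + 6*3 + 12*(-5)) = -28 + 38*(-30 + 18 - 60) = -28 + 38*(-72) = -28 - 2736 = -2764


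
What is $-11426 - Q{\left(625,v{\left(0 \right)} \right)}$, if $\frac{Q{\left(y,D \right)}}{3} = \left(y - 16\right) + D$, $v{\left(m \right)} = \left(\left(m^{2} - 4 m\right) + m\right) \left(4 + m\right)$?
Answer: $-13253$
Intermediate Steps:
$v{\left(m \right)} = \left(4 + m\right) \left(m^{2} - 3 m\right)$ ($v{\left(m \right)} = \left(m^{2} - 3 m\right) \left(4 + m\right) = \left(4 + m\right) \left(m^{2} - 3 m\right)$)
$Q{\left(y,D \right)} = -48 + 3 D + 3 y$ ($Q{\left(y,D \right)} = 3 \left(\left(y - 16\right) + D\right) = 3 \left(\left(-16 + y\right) + D\right) = 3 \left(-16 + D + y\right) = -48 + 3 D + 3 y$)
$-11426 - Q{\left(625,v{\left(0 \right)} \right)} = -11426 - \left(-48 + 3 \cdot 0 \left(-12 + 0 + 0^{2}\right) + 3 \cdot 625\right) = -11426 - \left(-48 + 3 \cdot 0 \left(-12 + 0 + 0\right) + 1875\right) = -11426 - \left(-48 + 3 \cdot 0 \left(-12\right) + 1875\right) = -11426 - \left(-48 + 3 \cdot 0 + 1875\right) = -11426 - \left(-48 + 0 + 1875\right) = -11426 - 1827 = -13253$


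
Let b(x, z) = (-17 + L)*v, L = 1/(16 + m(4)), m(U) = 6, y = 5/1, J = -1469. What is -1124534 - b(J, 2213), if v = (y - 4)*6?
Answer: -12368755/11 ≈ -1.1244e+6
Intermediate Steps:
y = 5 (y = 5*1 = 5)
L = 1/22 (L = 1/(16 + 6) = 1/22 ≈ 0.045455)
v = 6 (v = (5 - 4)*6 = 1*6 = 6)
b(x, z) = -1119/11 (b(x, z) = (-17 + 1/22)*6 = -373/22*6 = -1119/11)
-1124534 - b(J, 2213) = -1124534 - 1*(-1119/11) = -1124534 + 1119/11 = -12368755/11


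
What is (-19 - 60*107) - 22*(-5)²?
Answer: -6989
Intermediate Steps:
(-19 - 60*107) - 22*(-5)² = (-19 - 6420) - 22*25 = -6439 - 550 = -6989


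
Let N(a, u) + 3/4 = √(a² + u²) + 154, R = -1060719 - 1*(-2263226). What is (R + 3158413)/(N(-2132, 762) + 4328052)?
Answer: 100666436473760/99911229653651 - 46516480*√1281517/99911229653651 ≈ 1.0070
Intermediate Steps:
R = 1202507 (R = -1060719 + 2263226 = 1202507)
N(a, u) = 613/4 + √(a² + u²) (N(a, u) = -¾ + (√(a² + u²) + 154) = -¾ + (154 + √(a² + u²)) = 613/4 + √(a² + u²))
(R + 3158413)/(N(-2132, 762) + 4328052) = (1202507 + 3158413)/((613/4 + √((-2132)² + 762²)) + 4328052) = 4360920/((613/4 + √(4545424 + 580644)) + 4328052) = 4360920/((613/4 + √5126068) + 4328052) = 4360920/((613/4 + 2*√1281517) + 4328052) = 4360920/(17312821/4 + 2*√1281517)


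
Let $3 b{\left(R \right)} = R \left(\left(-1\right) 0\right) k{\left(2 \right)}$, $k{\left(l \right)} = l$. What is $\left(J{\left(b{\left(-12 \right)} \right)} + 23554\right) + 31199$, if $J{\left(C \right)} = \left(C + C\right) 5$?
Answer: $54753$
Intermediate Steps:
$b{\left(R \right)} = 0$ ($b{\left(R \right)} = \frac{R \left(\left(-1\right) 0\right) 2}{3} = \frac{R 0 \cdot 2}{3} = \frac{0 \cdot 2}{3} = \frac{1}{3} \cdot 0 = 0$)
$J{\left(C \right)} = 10 C$ ($J{\left(C \right)} = 2 C 5 = 10 C$)
$\left(J{\left(b{\left(-12 \right)} \right)} + 23554\right) + 31199 = \left(10 \cdot 0 + 23554\right) + 31199 = \left(0 + 23554\right) + 31199 = 23554 + 31199 = 54753$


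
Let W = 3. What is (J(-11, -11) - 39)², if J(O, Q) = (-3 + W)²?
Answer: 1521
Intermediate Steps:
J(O, Q) = 0 (J(O, Q) = (-3 + 3)² = 0² = 0)
(J(-11, -11) - 39)² = (0 - 39)² = (-39)² = 1521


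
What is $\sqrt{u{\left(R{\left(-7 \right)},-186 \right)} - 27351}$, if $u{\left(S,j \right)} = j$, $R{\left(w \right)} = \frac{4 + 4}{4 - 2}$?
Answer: $i \sqrt{27537} \approx 165.94 i$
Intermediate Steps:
$R{\left(w \right)} = 4$ ($R{\left(w \right)} = \frac{8}{2} = 8 \cdot \frac{1}{2} = 4$)
$\sqrt{u{\left(R{\left(-7 \right)},-186 \right)} - 27351} = \sqrt{-186 - 27351} = \sqrt{-27537} = i \sqrt{27537}$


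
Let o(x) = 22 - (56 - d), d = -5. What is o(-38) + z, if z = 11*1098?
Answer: 12039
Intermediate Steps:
o(x) = -39 (o(x) = 22 - (56 - 1*(-5)) = 22 - (56 + 5) = 22 - 1*61 = 22 - 61 = -39)
z = 12078
o(-38) + z = -39 + 12078 = 12039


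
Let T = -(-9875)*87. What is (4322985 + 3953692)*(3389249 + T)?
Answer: 35162419373198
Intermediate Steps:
T = 859125 (T = -1975*(-435) = 859125)
(4322985 + 3953692)*(3389249 + T) = (4322985 + 3953692)*(3389249 + 859125) = 8276677*4248374 = 35162419373198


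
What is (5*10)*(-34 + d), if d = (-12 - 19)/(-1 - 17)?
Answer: -14525/9 ≈ -1613.9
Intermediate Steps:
d = 31/18 (d = -31/(-18) = -31*(-1/18) = 31/18 ≈ 1.7222)
(5*10)*(-34 + d) = (5*10)*(-34 + 31/18) = 50*(-581/18) = -14525/9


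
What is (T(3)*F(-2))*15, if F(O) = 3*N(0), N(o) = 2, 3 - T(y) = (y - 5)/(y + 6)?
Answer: 290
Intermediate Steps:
T(y) = 3 - (-5 + y)/(6 + y) (T(y) = 3 - (y - 5)/(y + 6) = 3 - (-5 + y)/(6 + y))
F(O) = 6 (F(O) = 3*2 = 6)
(T(3)*F(-2))*15 = (((23 + 2*3)/(6 + 3))*6)*15 = (((23 + 6)/9)*6)*15 = (((⅑)*29)*6)*15 = ((29/9)*6)*15 = (58/3)*15 = 290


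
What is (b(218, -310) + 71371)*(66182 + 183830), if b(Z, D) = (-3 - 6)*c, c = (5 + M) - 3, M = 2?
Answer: 17834606020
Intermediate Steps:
c = 4 (c = (5 + 2) - 3 = 7 - 3 = 4)
b(Z, D) = -36 (b(Z, D) = (-3 - 6)*4 = -9*4 = -36)
(b(218, -310) + 71371)*(66182 + 183830) = (-36 + 71371)*(66182 + 183830) = 71335*250012 = 17834606020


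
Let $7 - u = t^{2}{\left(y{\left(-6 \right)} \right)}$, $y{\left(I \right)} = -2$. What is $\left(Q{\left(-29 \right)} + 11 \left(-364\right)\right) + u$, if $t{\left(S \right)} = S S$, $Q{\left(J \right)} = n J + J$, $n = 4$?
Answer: $-4158$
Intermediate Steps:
$Q{\left(J \right)} = 5 J$ ($Q{\left(J \right)} = 4 J + J = 5 J$)
$t{\left(S \right)} = S^{2}$
$u = -9$ ($u = 7 - \left(\left(-2\right)^{2}\right)^{2} = 7 - 4^{2} = 7 - 16 = -9$)
$\left(Q{\left(-29 \right)} + 11 \left(-364\right)\right) + u = \left(5 \left(-29\right) + 11 \left(-364\right)\right) - 9 = \left(-145 - 4004\right) - 9 = -4149 - 9 = -4158$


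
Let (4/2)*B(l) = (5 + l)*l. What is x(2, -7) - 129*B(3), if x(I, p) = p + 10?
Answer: -1545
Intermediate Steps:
x(I, p) = 10 + p
B(l) = l*(5 + l)/2 (B(l) = ((5 + l)*l)/2 = (l*(5 + l))/2 = l*(5 + l)/2)
x(2, -7) - 129*B(3) = (10 - 7) - 129*3*(5 + 3)/2 = 3 - 129*3*8/2 = 3 - 129*12 = 3 - 1548 = -1545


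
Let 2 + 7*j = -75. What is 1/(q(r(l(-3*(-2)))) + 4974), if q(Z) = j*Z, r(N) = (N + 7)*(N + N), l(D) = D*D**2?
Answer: -1/1054722 ≈ -9.4812e-7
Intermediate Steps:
j = -11 (j = -2/7 + (1/7)*(-75) = -2/7 - 75/7 = -11)
l(D) = D**3
r(N) = 2*N*(7 + N) (r(N) = (7 + N)*(2*N) = 2*N*(7 + N))
q(Z) = -11*Z
1/(q(r(l(-3*(-2)))) + 4974) = 1/(-22*(-3*(-2))**3*(7 + (-3*(-2))**3) + 4974) = 1/(-22*6**3*(7 + 6**3) + 4974) = 1/(-22*216*(7 + 216) + 4974) = 1/(-22*216*223 + 4974) = 1/(-11*96336 + 4974) = 1/(-1059696 + 4974) = 1/(-1054722) = -1/1054722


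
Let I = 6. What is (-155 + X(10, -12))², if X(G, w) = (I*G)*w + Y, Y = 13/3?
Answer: 6822544/9 ≈ 7.5806e+5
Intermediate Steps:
Y = 13/3 (Y = 13*(⅓) = 13/3 ≈ 4.3333)
X(G, w) = 13/3 + 6*G*w (X(G, w) = (6*G)*w + 13/3 = 6*G*w + 13/3 = 13/3 + 6*G*w)
(-155 + X(10, -12))² = (-155 + (13/3 + 6*10*(-12)))² = (-155 + (13/3 - 720))² = (-155 - 2147/3)² = (-2612/3)² = 6822544/9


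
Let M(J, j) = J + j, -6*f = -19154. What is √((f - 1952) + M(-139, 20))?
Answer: 58*√3/3 ≈ 33.486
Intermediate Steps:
f = 9577/3 (f = -⅙*(-19154) = 9577/3 ≈ 3192.3)
√((f - 1952) + M(-139, 20)) = √((9577/3 - 1952) + (-139 + 20)) = √(3721/3 - 119) = √(3364/3) = 58*√3/3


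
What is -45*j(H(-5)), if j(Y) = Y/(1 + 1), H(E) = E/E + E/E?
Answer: -45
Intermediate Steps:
H(E) = 2 (H(E) = 1 + 1 = 2)
j(Y) = Y/2
-45*j(H(-5)) = -45*2/2 = -45*1 = -45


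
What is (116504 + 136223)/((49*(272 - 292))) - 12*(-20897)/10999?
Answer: -2533995553/10779020 ≈ -235.09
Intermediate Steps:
(116504 + 136223)/((49*(272 - 292))) - 12*(-20897)/10999 = 252727/((49*(-20))) + 250764*(1/10999) = 252727/(-980) + 250764/10999 = 252727*(-1/980) + 250764/10999 = -252727/980 + 250764/10999 = -2533995553/10779020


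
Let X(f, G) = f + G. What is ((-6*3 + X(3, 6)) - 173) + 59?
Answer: -123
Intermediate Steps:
X(f, G) = G + f
((-6*3 + X(3, 6)) - 173) + 59 = ((-6*3 + (6 + 3)) - 173) + 59 = ((-18 + 9) - 173) + 59 = (-9 - 173) + 59 = -182 + 59 = -123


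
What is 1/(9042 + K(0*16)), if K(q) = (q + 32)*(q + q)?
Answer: 1/9042 ≈ 0.00011060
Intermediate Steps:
K(q) = 2*q*(32 + q) (K(q) = (32 + q)*(2*q) = 2*q*(32 + q))
1/(9042 + K(0*16)) = 1/(9042 + 2*(0*16)*(32 + 0*16)) = 1/(9042 + 2*0*(32 + 0)) = 1/(9042 + 2*0*32) = 1/(9042 + 0) = 1/9042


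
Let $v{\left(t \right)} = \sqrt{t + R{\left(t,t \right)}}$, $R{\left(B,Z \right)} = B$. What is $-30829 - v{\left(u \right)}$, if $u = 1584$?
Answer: $-30829 - 12 \sqrt{22} \approx -30885.0$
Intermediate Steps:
$v{\left(t \right)} = \sqrt{2} \sqrt{t}$ ($v{\left(t \right)} = \sqrt{t + t} = \sqrt{2 t} = \sqrt{2} \sqrt{t}$)
$-30829 - v{\left(u \right)} = -30829 - \sqrt{2} \sqrt{1584} = -30829 - \sqrt{2} \cdot 12 \sqrt{11} = -30829 - 12 \sqrt{22}$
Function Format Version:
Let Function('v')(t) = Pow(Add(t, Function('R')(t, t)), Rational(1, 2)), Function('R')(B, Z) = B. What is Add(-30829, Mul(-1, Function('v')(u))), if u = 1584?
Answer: Add(-30829, Mul(-12, Pow(22, Rational(1, 2)))) ≈ -30885.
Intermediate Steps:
Function('v')(t) = Mul(Pow(2, Rational(1, 2)), Pow(t, Rational(1, 2))) (Function('v')(t) = Pow(Add(t, t), Rational(1, 2)) = Pow(Mul(2, t), Rational(1, 2)) = Mul(Pow(2, Rational(1, 2)), Pow(t, Rational(1, 2))))
Add(-30829, Mul(-1, Function('v')(u))) = Add(-30829, Mul(-1, Mul(Pow(2, Rational(1, 2)), Pow(1584, Rational(1, 2))))) = Add(-30829, Mul(-1, Mul(Pow(2, Rational(1, 2)), Mul(12, Pow(11, Rational(1, 2)))))) = Add(-30829, Mul(-1, Mul(12, Pow(22, Rational(1, 2))))) = Add(-30829, Mul(-12, Pow(22, Rational(1, 2))))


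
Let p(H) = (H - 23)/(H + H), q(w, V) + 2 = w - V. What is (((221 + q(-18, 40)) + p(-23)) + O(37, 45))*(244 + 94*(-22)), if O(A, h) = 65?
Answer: -414048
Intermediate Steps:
q(w, V) = -2 + w - V (q(w, V) = -2 + (w - V) = -2 + w - V)
p(H) = (-23 + H)/(2*H) (p(H) = (-23 + H)/((2*H)) = (-23 + H)*(1/(2*H)) = (-23 + H)/(2*H))
(((221 + q(-18, 40)) + p(-23)) + O(37, 45))*(244 + 94*(-22)) = (((221 + (-2 - 18 - 1*40)) + (1/2)*(-23 - 23)/(-23)) + 65)*(244 + 94*(-22)) = (((221 + (-2 - 18 - 40)) + (1/2)*(-1/23)*(-46)) + 65)*(244 - 2068) = (((221 - 60) + 1) + 65)*(-1824) = ((161 + 1) + 65)*(-1824) = (162 + 65)*(-1824) = 227*(-1824) = -414048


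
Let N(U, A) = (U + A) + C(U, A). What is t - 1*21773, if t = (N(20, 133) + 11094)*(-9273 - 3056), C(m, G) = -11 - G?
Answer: -136910660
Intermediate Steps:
N(U, A) = -11 + U (N(U, A) = (U + A) + (-11 - A) = (A + U) + (-11 - A) = -11 + U)
t = -136888887 (t = ((-11 + 20) + 11094)*(-9273 - 3056) = (9 + 11094)*(-12329) = 11103*(-12329) = -136888887)
t - 1*21773 = -136888887 - 1*21773 = -136888887 - 21773 = -136910660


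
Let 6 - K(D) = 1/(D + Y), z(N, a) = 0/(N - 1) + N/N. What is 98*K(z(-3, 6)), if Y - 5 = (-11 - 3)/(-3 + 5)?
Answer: 686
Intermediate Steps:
z(N, a) = 1 (z(N, a) = 0/(-1 + N) + 1 = 0 + 1 = 1)
Y = -2 (Y = 5 + (-11 - 3)/(-3 + 5) = 5 - 14/2 = 5 - 14*½ = 5 - 7 = -2)
K(D) = 6 - 1/(-2 + D) (K(D) = 6 - 1/(D - 2) = 6 - 1/(-2 + D))
98*K(z(-3, 6)) = 98*((-13 + 6*1)/(-2 + 1)) = 98*((-13 + 6)/(-1)) = 98*(-1*(-7)) = 98*7 = 686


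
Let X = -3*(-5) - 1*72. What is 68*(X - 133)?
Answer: -12920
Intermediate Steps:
X = -57 (X = 15 - 72 = -57)
68*(X - 133) = 68*(-57 - 133) = 68*(-190) = -12920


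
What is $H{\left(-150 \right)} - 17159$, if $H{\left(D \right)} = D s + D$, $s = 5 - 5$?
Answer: $-17309$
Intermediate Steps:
$s = 0$
$H{\left(D \right)} = D$ ($H{\left(D \right)} = D 0 + D = 0 + D = D$)
$H{\left(-150 \right)} - 17159 = -150 - 17159 = -17309$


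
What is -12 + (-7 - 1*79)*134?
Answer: -11536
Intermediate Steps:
-12 + (-7 - 1*79)*134 = -12 + (-7 - 79)*134 = -12 - 86*134 = -12 - 11524 = -11536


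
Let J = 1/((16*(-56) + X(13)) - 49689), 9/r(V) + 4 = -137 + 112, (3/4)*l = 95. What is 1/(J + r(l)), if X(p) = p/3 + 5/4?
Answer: -17601637/5462925 ≈ -3.2220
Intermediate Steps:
l = 380/3 (l = (4/3)*95 = 380/3 ≈ 126.67)
r(V) = -9/29 (r(V) = 9/(-4 + (-137 + 112)) = 9/(-4 - 25) = 9/(-29) = 9*(-1/29) = -9/29)
X(p) = 5/4 + p/3 (X(p) = p*(1/3) + 5*(1/4) = p/3 + 5/4 = 5/4 + p/3)
J = -12/606953 (J = 1/((16*(-56) + (5/4 + (1/3)*13)) - 49689) = 1/((-896 + (5/4 + 13/3)) - 49689) = 1/((-896 + 67/12) - 49689) = 1/(-10685/12 - 49689) = 1/(-606953/12) = -12/606953 ≈ -1.9771e-5)
1/(J + r(l)) = 1/(-12/606953 - 9/29) = 1/(-5462925/17601637) = -17601637/5462925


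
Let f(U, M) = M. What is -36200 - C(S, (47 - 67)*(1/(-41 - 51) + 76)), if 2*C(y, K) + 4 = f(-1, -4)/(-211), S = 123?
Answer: -7637780/211 ≈ -36198.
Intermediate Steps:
C(y, K) = -420/211 (C(y, K) = -2 + (-4/(-211))/2 = -2 + (-4*(-1/211))/2 = -2 + (1/2)*(4/211) = -2 + 2/211 = -420/211)
-36200 - C(S, (47 - 67)*(1/(-41 - 51) + 76)) = -36200 - 1*(-420/211) = -36200 + 420/211 = -7637780/211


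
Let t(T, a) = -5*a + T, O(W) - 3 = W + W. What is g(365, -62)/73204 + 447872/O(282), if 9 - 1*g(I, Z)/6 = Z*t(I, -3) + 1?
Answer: 8216550056/10376667 ≈ 791.83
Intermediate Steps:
O(W) = 3 + 2*W (O(W) = 3 + (W + W) = 3 + 2*W)
t(T, a) = T - 5*a
g(I, Z) = 48 - 6*Z*(15 + I) (g(I, Z) = 54 - 6*(Z*(I - 5*(-3)) + 1) = 54 - 6*(Z*(I + 15) + 1) = 54 - 6*(Z*(15 + I) + 1) = 54 - 6*(1 + Z*(15 + I)) = 54 + (-6 - 6*Z*(15 + I)) = 48 - 6*Z*(15 + I))
g(365, -62)/73204 + 447872/O(282) = (48 - 6*(-62)*(15 + 365))/73204 + 447872/(3 + 2*282) = (48 - 6*(-62)*380)*(1/73204) + 447872/(3 + 564) = (48 + 141360)*(1/73204) + 447872/567 = 141408*(1/73204) + 447872*(1/567) = 35352/18301 + 447872/567 = 8216550056/10376667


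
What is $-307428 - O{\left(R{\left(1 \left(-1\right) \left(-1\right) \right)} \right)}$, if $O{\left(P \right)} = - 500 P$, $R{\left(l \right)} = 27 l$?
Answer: $-293928$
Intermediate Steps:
$-307428 - O{\left(R{\left(1 \left(-1\right) \left(-1\right) \right)} \right)} = -307428 - - 500 \cdot 27 \cdot 1 \left(-1\right) \left(-1\right) = -307428 - - 500 \cdot 27 \left(\left(-1\right) \left(-1\right)\right) = -307428 - - 500 \cdot 27 \cdot 1 = -307428 - \left(-500\right) 27 = -307428 - -13500 = -307428 + 13500 = -293928$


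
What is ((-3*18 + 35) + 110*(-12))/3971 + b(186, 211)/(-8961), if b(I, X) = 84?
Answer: -4110781/11861377 ≈ -0.34657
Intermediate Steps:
((-3*18 + 35) + 110*(-12))/3971 + b(186, 211)/(-8961) = ((-3*18 + 35) + 110*(-12))/3971 + 84/(-8961) = ((-54 + 35) - 1320)*(1/3971) + 84*(-1/8961) = (-19 - 1320)*(1/3971) - 28/2987 = -1339*1/3971 - 28/2987 = -1339/3971 - 28/2987 = -4110781/11861377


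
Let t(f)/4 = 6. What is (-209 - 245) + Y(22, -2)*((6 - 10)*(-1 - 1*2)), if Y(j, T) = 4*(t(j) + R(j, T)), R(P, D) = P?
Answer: 1754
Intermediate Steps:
t(f) = 24 (t(f) = 4*6 = 24)
Y(j, T) = 96 + 4*j (Y(j, T) = 4*(24 + j) = 96 + 4*j)
(-209 - 245) + Y(22, -2)*((6 - 10)*(-1 - 1*2)) = (-209 - 245) + (96 + 4*22)*((6 - 10)*(-1 - 1*2)) = -454 + (96 + 88)*(-4*(-1 - 2)) = -454 + 184*(-4*(-3)) = -454 + 184*12 = -454 + 2208 = 1754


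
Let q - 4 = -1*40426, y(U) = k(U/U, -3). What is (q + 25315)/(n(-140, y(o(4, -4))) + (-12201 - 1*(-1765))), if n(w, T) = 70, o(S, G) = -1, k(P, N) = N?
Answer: 15107/10366 ≈ 1.4574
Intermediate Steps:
y(U) = -3
q = -40422 (q = 4 - 1*40426 = 4 - 40426 = -40422)
(q + 25315)/(n(-140, y(o(4, -4))) + (-12201 - 1*(-1765))) = (-40422 + 25315)/(70 + (-12201 - 1*(-1765))) = -15107/(70 + (-12201 + 1765)) = -15107/(70 - 10436) = -15107/(-10366) = -15107*(-1/10366) = 15107/10366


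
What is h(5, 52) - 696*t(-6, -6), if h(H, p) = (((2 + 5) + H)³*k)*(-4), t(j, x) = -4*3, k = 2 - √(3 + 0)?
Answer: -5472 + 6912*√3 ≈ 6499.9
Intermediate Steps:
k = 2 - √3 ≈ 0.26795
t(j, x) = -12
h(H, p) = -4*(7 + H)³*(2 - √3) (h(H, p) = (((2 + 5) + H)³*(2 - √3))*(-4) = ((7 + H)³*(2 - √3))*(-4) = -4*(7 + H)³*(2 - √3))
h(5, 52) - 696*t(-6, -6) = 4*(7 + 5)³*(-2 + √3) - 696*(-12) = 4*12³*(-2 + √3) + 8352 = 4*1728*(-2 + √3) + 8352 = (-13824 + 6912*√3) + 8352 = -5472 + 6912*√3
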